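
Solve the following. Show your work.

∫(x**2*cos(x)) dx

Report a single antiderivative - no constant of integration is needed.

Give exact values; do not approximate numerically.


Step 1. Integrate ∫(x**2*cos(x)) dx by parts with u = x**2, dv = (cos(x)) dx, so v = sin(x): now x**2*sin(x) + ∫(-2*x*sin(x)) dx.
Step 2. Integrate ∫(-2*x*sin(x)) dx by parts with u = x, dv = (-2*sin(x)) dx, so v = 2*cos(x): now x**2*sin(x) + 2*x*cos(x) + ∫(-2*cos(x)) dx.
Step 3. Evaluate the standard form: now x**2*sin(x) + 2*x*cos(x) - 2*sin(x).
Answer: x**2*sin(x) + 2*x*cos(x) - 2*sin(x).


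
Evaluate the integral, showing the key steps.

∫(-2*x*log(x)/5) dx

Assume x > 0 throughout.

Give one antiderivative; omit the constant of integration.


Step 1. Integrate ∫(-2*x*log(x)/5) dx by parts with u = log(x), dv = (-2*x/5) dx, so v = -x**2/5 [assuming x > 0]: now -x**2*log(x)/5 + ∫(x/5) dx.
Step 2. Evaluate the standard form: now -x**2*log(x)/5 + x**2/10.
Answer: -x**2*log(x)/5 + x**2/10.


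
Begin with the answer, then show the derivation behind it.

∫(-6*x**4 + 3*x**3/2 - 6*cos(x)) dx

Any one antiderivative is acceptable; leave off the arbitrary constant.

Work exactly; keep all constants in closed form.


The answer is -6*x**5/5 + 3*x**4/8 - 6*sin(x).
Step 1. Rewrite: now ∫(3*x**3/2) dx + ∫(-6*x**4) dx + ∫(-6*cos(x)) dx.
Step 2. Evaluate the standard form: now -6*x**5/5 + ∫(3*x**3/2) dx + ∫(-6*cos(x)) dx.
Step 3. Evaluate the standard form: now -6*x**5/5 - 6*sin(x) + ∫(3*x**3/2) dx.
Step 4. Evaluate the standard form: now -6*x**5/5 + 3*x**4/8 - 6*sin(x).
Answer: -6*x**5/5 + 3*x**4/8 - 6*sin(x).


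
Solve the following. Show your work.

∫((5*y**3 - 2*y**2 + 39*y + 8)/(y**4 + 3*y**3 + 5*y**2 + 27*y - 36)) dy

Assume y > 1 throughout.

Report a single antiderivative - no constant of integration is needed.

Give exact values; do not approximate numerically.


Step 1. Decompose ∫((5*y**3 - 2*y**2 + 39*y + 8)/(y**4 + 3*y**3 + 5*y**2 + 27*y - 36)) dy by partial fractions, (5*y**3 - 2*y**2 + 39*y + 8)/(y**4 + 3*y**3 + 5*y**2 + 27*y - 36) = -2/(y**2 + 9) + 4/(y + 4) + 1/(y - 1): now ∫(1/(y - 1)) dy + ∫(4/(y + 4)) dy + ∫(-2/(y**2 + 9)) dy.
Step 2. Evaluate the standard form [assuming y > -4]: now 4*log(y + 4) + ∫(1/(y - 1)) dy + ∫(-2/(y**2 + 9)) dy.
Step 3. Evaluate the standard form [assuming y > 1]: now log(y - 1) + 4*log(y + 4) + ∫(-2/(y**2 + 9)) dy.
Step 4. Evaluate the standard form: now log(y - 1) + 4*log(y + 4) - 2*atan(y/3)/3.
Answer: log(y - 1) + 4*log(y + 4) - 2*atan(y/3)/3.


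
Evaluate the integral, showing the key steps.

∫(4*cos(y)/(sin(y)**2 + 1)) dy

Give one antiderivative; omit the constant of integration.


Step 1. Substitute u = sin(y), turning ∫(4*cos(y)/(sin(y)**2 + 1)) dy into ∫(4/(u**2 + 1)) du: now ∫(4/(u**2 + 1)) du.
Step 2. Evaluate the standard form: now 4*atan(u).
Step 3. Substitute back u = sin(y): now 4*atan(sin(y)).
Answer: 4*atan(sin(y)).


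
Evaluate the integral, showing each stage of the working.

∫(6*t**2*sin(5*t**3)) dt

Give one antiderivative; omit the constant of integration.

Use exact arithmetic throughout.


Step 1. Substitute u = t**3, turning ∫(6*t**2*sin(5*t**3)) dt into ∫(2*sin(5*u)) du: now ∫(2*sin(5*u)) du.
Step 2. Evaluate the standard form: now -2*cos(5*u)/5.
Step 3. Substitute back u = t**3: now -2*cos(5*t**3)/5.
Answer: -2*cos(5*t**3)/5.


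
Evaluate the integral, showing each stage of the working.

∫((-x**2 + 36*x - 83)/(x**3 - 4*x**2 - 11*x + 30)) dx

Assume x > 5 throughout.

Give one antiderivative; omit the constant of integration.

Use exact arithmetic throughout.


Step 1. Decompose ∫((-x**2 + 36*x - 83)/(x**3 - 4*x**2 - 11*x + 30)) dx by partial fractions, (-x**2 + 36*x - 83)/(x**3 - 4*x**2 - 11*x + 30) = -5/(x + 3) + 1/(x - 2) + 3/(x - 5): now ∫(3/(x - 5)) dx + ∫(1/(x - 2)) dx + ∫(-5/(x + 3)) dx.
Step 2. Evaluate the standard form [assuming x > 5]: now 3*log(x - 5) + ∫(1/(x - 2)) dx + ∫(-5/(x + 3)) dx.
Step 3. Evaluate the standard form [assuming x > -3]: now 3*log(x - 5) - 5*log(x + 3) + ∫(1/(x - 2)) dx.
Step 4. Evaluate the standard form [assuming x > 2]: now 3*log(x - 5) + log(x - 2) - 5*log(x + 3).
Answer: 3*log(x - 5) + log(x - 2) - 5*log(x + 3).


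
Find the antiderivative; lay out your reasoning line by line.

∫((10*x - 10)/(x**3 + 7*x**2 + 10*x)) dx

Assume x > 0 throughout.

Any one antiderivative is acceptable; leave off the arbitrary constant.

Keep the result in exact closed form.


Step 1. Decompose ∫((10*x - 10)/(x**3 + 7*x**2 + 10*x)) dx by partial fractions, (10*x - 10)/(x**3 + 7*x**2 + 10*x) = -4/(x + 5) + 5/(x + 2) - 1/x: now ∫(-1/x) dx + ∫(5/(x + 2)) dx + ∫(-4/(x + 5)) dx.
Step 2. Evaluate the standard form [assuming x > -5]: now -4*log(x + 5) + ∫(-1/x) dx + ∫(5/(x + 2)) dx.
Step 3. Evaluate the standard form [assuming x > -2]: now 5*log(x + 2) - 4*log(x + 5) + ∫(-1/x) dx.
Step 4. Evaluate the standard form [assuming x > 0]: now -log(x) + 5*log(x + 2) - 4*log(x + 5).
Answer: -log(x) + 5*log(x + 2) - 4*log(x + 5).


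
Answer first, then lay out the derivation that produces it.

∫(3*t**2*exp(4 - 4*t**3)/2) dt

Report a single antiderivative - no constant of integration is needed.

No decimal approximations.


The answer is -exp(4 - 4*t**3)/8.
Step 1. Substitute u = t**3 - 1, turning ∫(3*t**2*exp(4 - 4*t**3)/2) dt into ∫(exp(-4*u)/2) du: now ∫(exp(-4*u)/2) du.
Step 2. Evaluate the standard form: now -exp(-4*u)/8.
Step 3. Substitute back u = t**3 - 1: now -exp(4 - 4*t**3)/8.
Answer: -exp(4 - 4*t**3)/8.


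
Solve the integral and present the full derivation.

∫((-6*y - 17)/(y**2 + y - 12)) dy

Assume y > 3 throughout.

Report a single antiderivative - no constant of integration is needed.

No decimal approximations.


Step 1. Decompose ∫((-6*y - 17)/(y**2 + y - 12)) dy by partial fractions, (-6*y - 17)/(y**2 + y - 12) = -1/(y + 4) - 5/(y - 3): now ∫(-5/(y - 3)) dy + ∫(-1/(y + 4)) dy.
Step 2. Evaluate the standard form [assuming y > -4]: now -log(y + 4) + ∫(-5/(y - 3)) dy.
Step 3. Evaluate the standard form [assuming y > 3]: now -5*log(y - 3) - log(y + 4).
Answer: -5*log(y - 3) - log(y + 4).


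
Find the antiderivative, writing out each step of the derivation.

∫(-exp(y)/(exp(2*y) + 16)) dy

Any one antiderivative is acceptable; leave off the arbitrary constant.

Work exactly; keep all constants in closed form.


Step 1. Substitute u = exp(y), turning ∫(-exp(y)/(exp(2*y) + 16)) dy into ∫(-1/(u**2 + 16)) du: now ∫(-1/(u**2 + 16)) du.
Step 2. Evaluate the standard form: now -atan(u/4)/4.
Step 3. Substitute back u = exp(y): now -atan(exp(y)/4)/4.
Answer: -atan(exp(y)/4)/4.


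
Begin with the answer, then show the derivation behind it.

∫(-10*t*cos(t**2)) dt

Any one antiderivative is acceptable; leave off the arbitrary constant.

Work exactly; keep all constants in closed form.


The answer is -5*sin(t**2).
Step 1. Substitute u = t**2, turning ∫(-10*t*cos(t**2)) dt into ∫(-5*cos(u)) du: now ∫(-5*cos(u)) du.
Step 2. Evaluate the standard form: now -5*sin(u).
Step 3. Substitute back u = t**2: now -5*sin(t**2).
Answer: -5*sin(t**2).


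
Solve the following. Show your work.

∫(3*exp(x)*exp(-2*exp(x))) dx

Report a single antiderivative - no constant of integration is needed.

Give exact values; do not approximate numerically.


Step 1. Substitute u = exp(x), turning ∫(3*exp(x)*exp(-2*exp(x))) dx into ∫(3*exp(-2*u)) du: now ∫(3*exp(-2*u)) du.
Step 2. Evaluate the standard form: now -3*exp(-2*u)/2.
Step 3. Substitute back u = exp(x): now -3*exp(-2*exp(x))/2.
Answer: -3*exp(-2*exp(x))/2.


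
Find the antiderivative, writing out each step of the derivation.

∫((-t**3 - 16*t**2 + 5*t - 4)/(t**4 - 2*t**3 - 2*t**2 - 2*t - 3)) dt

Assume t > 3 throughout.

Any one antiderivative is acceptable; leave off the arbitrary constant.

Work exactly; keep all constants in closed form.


Step 1. Decompose ∫((-t**3 - 16*t**2 + 5*t - 4)/(t**4 - 2*t**3 - 2*t**2 - 2*t - 3)) dt by partial fractions, (-t**3 - 16*t**2 + 5*t - 4)/(t**4 - 2*t**3 - 2*t**2 - 2*t - 3) = -3/(t**2 + 1) + 3/(t + 1) - 4/(t - 3): now ∫(-4/(t - 3)) dt + ∫(3/(t + 1)) dt + ∫(-3/(t**2 + 1)) dt.
Step 2. Evaluate the standard form [assuming t > -1]: now 3*log(t + 1) + ∫(-4/(t - 3)) dt + ∫(-3/(t**2 + 1)) dt.
Step 3. Evaluate the standard form [assuming t > 3]: now -4*log(t - 3) + 3*log(t + 1) + ∫(-3/(t**2 + 1)) dt.
Step 4. Evaluate the standard form: now -4*log(t - 3) + 3*log(t + 1) - 3*atan(t).
Answer: -4*log(t - 3) + 3*log(t + 1) - 3*atan(t).


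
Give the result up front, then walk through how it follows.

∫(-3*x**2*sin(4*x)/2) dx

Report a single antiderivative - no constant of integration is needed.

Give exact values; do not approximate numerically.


The answer is 3*x**2*cos(4*x)/8 - 3*x*sin(4*x)/16 - 3*cos(4*x)/64.
Step 1. Integrate ∫(-3*x**2*sin(4*x)/2) dx by parts with u = x**2, dv = (-3*sin(4*x)/2) dx, so v = 3*cos(4*x)/8: now 3*x**2*cos(4*x)/8 + ∫(-3*x*cos(4*x)/4) dx.
Step 2. Integrate ∫(-3*x*cos(4*x)/4) dx by parts with u = x, dv = (-3*cos(4*x)/4) dx, so v = -3*sin(4*x)/16: now 3*x**2*cos(4*x)/8 - 3*x*sin(4*x)/16 + ∫(3*sin(4*x)/16) dx.
Step 3. Evaluate the standard form: now 3*x**2*cos(4*x)/8 - 3*x*sin(4*x)/16 - 3*cos(4*x)/64.
Answer: 3*x**2*cos(4*x)/8 - 3*x*sin(4*x)/16 - 3*cos(4*x)/64.


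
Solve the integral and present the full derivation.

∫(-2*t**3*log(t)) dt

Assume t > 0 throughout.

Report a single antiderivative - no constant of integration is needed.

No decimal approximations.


Step 1. Integrate ∫(-2*t**3*log(t)) dt by parts with u = log(t), dv = (-2*t**3) dt, so v = -t**4/2 [assuming t > 0]: now -t**4*log(t)/2 + ∫(t**3/2) dt.
Step 2. Evaluate the standard form: now -t**4*log(t)/2 + t**4/8.
Answer: -t**4*log(t)/2 + t**4/8.


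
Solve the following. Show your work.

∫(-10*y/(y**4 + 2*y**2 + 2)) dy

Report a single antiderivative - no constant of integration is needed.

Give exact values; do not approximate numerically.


Step 1. Substitute u = y**2 + 1, turning ∫(-10*y/(y**4 + 2*y**2 + 2)) dy into ∫(-5/(u**2 + 1)) du: now ∫(-5/(u**2 + 1)) du.
Step 2. Evaluate the standard form: now -5*atan(u).
Step 3. Substitute back u = y**2 + 1: now -5*atan(y**2 + 1).
Answer: -5*atan(y**2 + 1).


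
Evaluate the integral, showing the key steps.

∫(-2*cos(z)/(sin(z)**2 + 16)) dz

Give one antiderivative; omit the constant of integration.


Step 1. Substitute u = sin(z), turning ∫(-2*cos(z)/(sin(z)**2 + 16)) dz into ∫(-2/(u**2 + 16)) du: now ∫(-2/(u**2 + 16)) du.
Step 2. Evaluate the standard form: now -atan(u/4)/2.
Step 3. Substitute back u = sin(z): now -atan(sin(z)/4)/2.
Answer: -atan(sin(z)/4)/2.


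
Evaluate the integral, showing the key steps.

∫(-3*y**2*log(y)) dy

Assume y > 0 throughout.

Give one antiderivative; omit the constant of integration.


Step 1. Integrate ∫(-3*y**2*log(y)) dy by parts with u = log(y), dv = (-3*y**2) dy, so v = -y**3 [assuming y > 0]: now -y**3*log(y) + ∫(y**2) dy.
Step 2. Evaluate the standard form: now -y**3*log(y) + y**3/3.
Answer: -y**3*log(y) + y**3/3.


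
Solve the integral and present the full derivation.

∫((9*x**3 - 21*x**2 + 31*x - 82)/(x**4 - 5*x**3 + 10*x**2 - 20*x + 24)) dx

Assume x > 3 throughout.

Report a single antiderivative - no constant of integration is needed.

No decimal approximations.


Step 1. Decompose ∫((9*x**3 - 21*x**2 + 31*x - 82)/(x**4 - 5*x**3 + 10*x**2 - 20*x + 24)) dx by partial fractions, (9*x**3 - 21*x**2 + 31*x - 82)/(x**4 - 5*x**3 + 10*x**2 - 20*x + 24) = 1/(x**2 + 4) + 4/(x - 2) + 5/(x - 3): now ∫(5/(x - 3)) dx + ∫(4/(x - 2)) dx + ∫(1/(x**2 + 4)) dx.
Step 2. Evaluate the standard form [assuming x > 2]: now 4*log(x - 2) + ∫(5/(x - 3)) dx + ∫(1/(x**2 + 4)) dx.
Step 3. Evaluate the standard form [assuming x > 3]: now 5*log(x - 3) + 4*log(x - 2) + ∫(1/(x**2 + 4)) dx.
Step 4. Evaluate the standard form: now 5*log(x - 3) + 4*log(x - 2) + atan(x/2)/2.
Answer: 5*log(x - 3) + 4*log(x - 2) + atan(x/2)/2.


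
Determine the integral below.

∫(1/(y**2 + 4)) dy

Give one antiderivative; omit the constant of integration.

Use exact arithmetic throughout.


Answer: atan(y/2)/2.


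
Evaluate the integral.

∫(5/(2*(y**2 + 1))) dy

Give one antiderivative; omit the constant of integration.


Answer: 5*atan(y)/2.


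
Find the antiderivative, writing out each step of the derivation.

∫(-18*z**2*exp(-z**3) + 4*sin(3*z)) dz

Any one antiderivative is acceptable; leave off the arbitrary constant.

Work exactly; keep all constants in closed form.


Step 1. Rewrite: now ∫(-18*z**2*exp(-z**3)) dz + ∫(4*sin(3*z)) dz.
Step 2. Substitute u = z**3, turning ∫(-18*z**2*exp(-z**3)) dz into ∫(-6*exp(-u)) du: now ∫(-6*exp(-u)) du + ∫(4*sin(3*z)) dz.
Step 3. Evaluate the standard form: now ∫(4*sin(3*z)) dz + 6*exp(-u).
Step 4. Substitute back u = z**3: now ∫(4*sin(3*z)) dz + 6*exp(-z**3).
Step 5. Evaluate the standard form: now -4*cos(3*z)/3 + 6*exp(-z**3).
Answer: -4*cos(3*z)/3 + 6*exp(-z**3).


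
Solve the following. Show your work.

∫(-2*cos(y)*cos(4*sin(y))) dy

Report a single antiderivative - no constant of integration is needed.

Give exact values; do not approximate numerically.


Step 1. Substitute u = sin(y), turning ∫(-2*cos(y)*cos(4*sin(y))) dy into ∫(-2*cos(4*u)) du: now ∫(-2*cos(4*u)) du.
Step 2. Evaluate the standard form: now -sin(4*u)/2.
Step 3. Substitute back u = sin(y): now -sin(4*sin(y))/2.
Answer: -sin(4*sin(y))/2.


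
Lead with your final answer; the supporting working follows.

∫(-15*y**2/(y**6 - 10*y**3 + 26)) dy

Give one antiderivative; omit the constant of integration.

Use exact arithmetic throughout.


The answer is -5*atan(y**3 - 5).
Step 1. Substitute u = y**3 - 5, turning ∫(-15*y**2/(y**6 - 10*y**3 + 26)) dy into ∫(-5/(u**2 + 1)) du: now ∫(-5/(u**2 + 1)) du.
Step 2. Evaluate the standard form: now -5*atan(u).
Step 3. Substitute back u = y**3 - 5: now -5*atan(y**3 - 5).
Answer: -5*atan(y**3 - 5).


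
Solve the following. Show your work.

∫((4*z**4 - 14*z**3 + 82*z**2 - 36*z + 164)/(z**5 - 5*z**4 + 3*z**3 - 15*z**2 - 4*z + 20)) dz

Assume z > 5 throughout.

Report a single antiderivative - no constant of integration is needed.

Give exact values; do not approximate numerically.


Step 1. Decompose ∫((4*z**4 - 14*z**3 + 82*z**2 - 36*z + 164)/(z**5 - 5*z**4 + 3*z**3 - 15*z**2 - 4*z + 20)) dz by partial fractions, (4*z**4 - 14*z**3 + 82*z**2 - 36*z + 164)/(z**5 - 5*z**4 + 3*z**3 - 15*z**2 - 4*z + 20) = -4/(z**2 + 4) + 5/(z + 1) - 5/(z - 1) + 4/(z - 5): now ∫(4/(z - 5)) dz + ∫(-5/(z - 1)) dz + ∫(5/(z + 1)) dz + ∫(-4/(z**2 + 4)) dz.
Step 2. Evaluate the standard form [assuming z > 1]: now -5*log(z - 1) + ∫(4/(z - 5)) dz + ∫(5/(z + 1)) dz + ∫(-4/(z**2 + 4)) dz.
Step 3. Evaluate the standard form [assuming z > 5]: now 4*log(z - 5) - 5*log(z - 1) + ∫(5/(z + 1)) dz + ∫(-4/(z**2 + 4)) dz.
Step 4. Evaluate the standard form [assuming z > -1]: now 4*log(z - 5) - 5*log(z - 1) + 5*log(z + 1) + ∫(-4/(z**2 + 4)) dz.
Step 5. Evaluate the standard form: now 4*log(z - 5) - 5*log(z - 1) + 5*log(z + 1) - 2*atan(z/2).
Answer: 4*log(z - 5) - 5*log(z - 1) + 5*log(z + 1) - 2*atan(z/2).


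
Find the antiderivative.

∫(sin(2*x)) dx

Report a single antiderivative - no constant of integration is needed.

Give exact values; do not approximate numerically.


Answer: -cos(2*x)/2.


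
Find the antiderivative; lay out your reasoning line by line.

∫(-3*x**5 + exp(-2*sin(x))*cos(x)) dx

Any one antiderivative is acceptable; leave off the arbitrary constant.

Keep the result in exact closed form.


Step 1. Rewrite: now ∫(-3*x**5) dx + ∫(exp(-2*sin(x))*cos(x)) dx.
Step 2. Substitute u = sin(x), turning ∫(exp(-2*sin(x))*cos(x)) dx into ∫(exp(-2*u)) du: now ∫(-3*x**5) dx + ∫(exp(-2*u)) du.
Step 3. Evaluate the standard form: now ∫(-3*x**5) dx - exp(-2*u)/2.
Step 4. Substitute back u = sin(x): now ∫(-3*x**5) dx - exp(-2*sin(x))/2.
Step 5. Evaluate the standard form: now -x**6/2 - exp(-2*sin(x))/2.
Answer: -x**6/2 - exp(-2*sin(x))/2.


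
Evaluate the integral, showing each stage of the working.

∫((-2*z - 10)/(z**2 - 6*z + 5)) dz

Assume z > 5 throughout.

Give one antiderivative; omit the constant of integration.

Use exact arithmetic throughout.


Step 1. Decompose ∫((-2*z - 10)/(z**2 - 6*z + 5)) dz by partial fractions, (-2*z - 10)/(z**2 - 6*z + 5) = 3/(z - 1) - 5/(z - 5): now ∫(-5/(z - 5)) dz + ∫(3/(z - 1)) dz.
Step 2. Evaluate the standard form [assuming z > 5]: now -5*log(z - 5) + ∫(3/(z - 1)) dz.
Step 3. Evaluate the standard form [assuming z > 1]: now -5*log(z - 5) + 3*log(z - 1).
Answer: -5*log(z - 5) + 3*log(z - 1).


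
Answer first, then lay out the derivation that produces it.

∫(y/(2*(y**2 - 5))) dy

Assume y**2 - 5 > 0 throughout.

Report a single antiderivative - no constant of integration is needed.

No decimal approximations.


The answer is log(y**2 - 5)/4.
Step 1. Substitute u = y**2 - 5, turning ∫(y/(2*(y**2 - 5))) dy into ∫(1/(4*u)) du: now ∫(1/(4*u)) du.
Step 2. Evaluate the standard form [assuming u > 0]: now log(u)/4.
Step 3. Substitute back u = y**2 - 5: now log(y**2 - 5)/4.
Answer: log(y**2 - 5)/4.


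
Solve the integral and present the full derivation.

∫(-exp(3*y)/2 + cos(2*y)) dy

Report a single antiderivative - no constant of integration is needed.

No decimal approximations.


Step 1. Rewrite: now ∫(-exp(3*y)/2) dy + ∫(cos(2*y)) dy.
Step 2. Evaluate the standard form: now -exp(3*y)/6 + ∫(cos(2*y)) dy.
Step 3. Evaluate the standard form: now -exp(3*y)/6 + sin(2*y)/2.
Answer: -exp(3*y)/6 + sin(2*y)/2.


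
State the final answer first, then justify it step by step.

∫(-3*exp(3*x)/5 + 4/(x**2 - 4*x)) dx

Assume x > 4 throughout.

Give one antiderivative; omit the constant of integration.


The answer is -exp(3*x)/5 - log(x) + log(x - 4).
Step 1. Rewrite: now ∫(4/(x**2 - 4*x)) dx + ∫(-3*exp(3*x)/5) dx.
Step 2. Decompose ∫(4/(x**2 - 4*x)) dx by partial fractions, 4/(x**2 - 4*x) = 1/(x - 4) - 1/x: now ∫(-1/x) dx + ∫(1/(x - 4)) dx + ∫(-3*exp(3*x)/5) dx.
Step 3. Evaluate the standard form [assuming x > 4]: now log(x - 4) + ∫(-1/x) dx + ∫(-3*exp(3*x)/5) dx.
Step 4. Evaluate the standard form [assuming x > 0]: now -log(x) + log(x - 4) + ∫(-3*exp(3*x)/5) dx.
Step 5. Evaluate the standard form: now -exp(3*x)/5 - log(x) + log(x - 4).
Answer: -exp(3*x)/5 - log(x) + log(x - 4).


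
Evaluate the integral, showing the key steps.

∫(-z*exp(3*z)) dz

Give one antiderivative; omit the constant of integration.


Step 1. Integrate ∫(-z*exp(3*z)) dz by parts with u = z, dv = (-exp(3*z)) dz, so v = -exp(3*z)/3: now -z*exp(3*z)/3 + ∫(exp(3*z)/3) dz.
Step 2. Evaluate the standard form: now -z*exp(3*z)/3 + exp(3*z)/9.
Answer: -z*exp(3*z)/3 + exp(3*z)/9.


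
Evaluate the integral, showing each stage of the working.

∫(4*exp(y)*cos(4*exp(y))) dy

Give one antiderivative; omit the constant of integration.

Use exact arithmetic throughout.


Step 1. Substitute u = exp(y), turning ∫(4*exp(y)*cos(4*exp(y))) dy into ∫(4*cos(4*u)) du: now ∫(4*cos(4*u)) du.
Step 2. Evaluate the standard form: now sin(4*u).
Step 3. Substitute back u = exp(y): now sin(4*exp(y)).
Answer: sin(4*exp(y)).


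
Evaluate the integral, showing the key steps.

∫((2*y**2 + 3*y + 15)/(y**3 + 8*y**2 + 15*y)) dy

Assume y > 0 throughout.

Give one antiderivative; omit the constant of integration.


Step 1. Decompose ∫((2*y**2 + 3*y + 15)/(y**3 + 8*y**2 + 15*y)) dy by partial fractions, (2*y**2 + 3*y + 15)/(y**3 + 8*y**2 + 15*y) = 5/(y + 5) - 4/(y + 3) + 1/y: now ∫(1/y) dy + ∫(-4/(y + 3)) dy + ∫(5/(y + 5)) dy.
Step 2. Evaluate the standard form [assuming y > 0]: now log(y) + ∫(-4/(y + 3)) dy + ∫(5/(y + 5)) dy.
Step 3. Evaluate the standard form [assuming y > -5]: now log(y) + 5*log(y + 5) + ∫(-4/(y + 3)) dy.
Step 4. Evaluate the standard form [assuming y > -3]: now log(y) - 4*log(y + 3) + 5*log(y + 5).
Answer: log(y) - 4*log(y + 3) + 5*log(y + 5).


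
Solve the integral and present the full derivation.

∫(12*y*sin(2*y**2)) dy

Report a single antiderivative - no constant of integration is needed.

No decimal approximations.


Step 1. Substitute u = y**2, turning ∫(12*y*sin(2*y**2)) dy into ∫(6*sin(2*u)) du: now ∫(6*sin(2*u)) du.
Step 2. Evaluate the standard form: now -3*cos(2*u).
Step 3. Substitute back u = y**2: now -3*cos(2*y**2).
Answer: -3*cos(2*y**2).


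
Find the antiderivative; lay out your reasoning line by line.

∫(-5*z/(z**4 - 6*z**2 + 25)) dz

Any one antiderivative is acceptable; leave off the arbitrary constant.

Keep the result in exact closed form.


Step 1. Substitute u = z**2 - 3, turning ∫(-5*z/(z**4 - 6*z**2 + 25)) dz into ∫(-5/(2*(u**2 + 16))) du: now ∫(-5/(2*(u**2 + 16))) du.
Step 2. Evaluate the standard form: now -5*atan(u/4)/8.
Step 3. Substitute back u = z**2 - 3: now -5*atan(z**2/4 - 3/4)/8.
Answer: -5*atan(z**2/4 - 3/4)/8.


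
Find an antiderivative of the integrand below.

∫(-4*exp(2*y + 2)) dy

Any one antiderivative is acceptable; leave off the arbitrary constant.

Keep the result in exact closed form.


Answer: -2*exp(2*y + 2).


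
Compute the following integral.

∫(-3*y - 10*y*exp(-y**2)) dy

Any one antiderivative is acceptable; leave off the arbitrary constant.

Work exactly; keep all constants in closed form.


Answer: -3*y**2/2 + 5*exp(-y**2).


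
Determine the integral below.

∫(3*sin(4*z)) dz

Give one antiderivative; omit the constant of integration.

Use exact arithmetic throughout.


Answer: -3*cos(4*z)/4.


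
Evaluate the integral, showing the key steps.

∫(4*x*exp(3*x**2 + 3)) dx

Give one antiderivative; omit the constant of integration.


Step 1. Substitute u = x**2 + 1, turning ∫(4*x*exp(3*x**2 + 3)) dx into ∫(2*exp(3*u)) du: now ∫(2*exp(3*u)) du.
Step 2. Evaluate the standard form: now 2*exp(3*u)/3.
Step 3. Substitute back u = x**2 + 1: now 2*exp(3*x**2 + 3)/3.
Answer: 2*exp(3*x**2 + 3)/3.


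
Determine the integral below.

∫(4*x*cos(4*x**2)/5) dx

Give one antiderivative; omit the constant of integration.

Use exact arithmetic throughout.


Answer: sin(4*x**2)/10.


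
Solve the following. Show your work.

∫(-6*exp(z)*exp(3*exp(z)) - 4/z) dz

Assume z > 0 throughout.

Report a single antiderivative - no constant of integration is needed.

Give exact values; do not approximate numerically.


Step 1. Rewrite: now ∫(-4/z) dz + ∫(-6*exp(z)*exp(3*exp(z))) dz.
Step 2. Evaluate the standard form [assuming z > 0]: now -4*log(z) + ∫(-6*exp(z)*exp(3*exp(z))) dz.
Step 3. Substitute u = exp(z), turning ∫(-6*exp(z)*exp(3*exp(z))) dz into ∫(-6*exp(3*u)) du: now -4*log(z) + ∫(-6*exp(3*u)) du.
Step 4. Evaluate the standard form: now -2*exp(3*u) - 4*log(z).
Step 5. Substitute back u = exp(z): now -2*exp(3*exp(z)) - 4*log(z).
Answer: -2*exp(3*exp(z)) - 4*log(z).


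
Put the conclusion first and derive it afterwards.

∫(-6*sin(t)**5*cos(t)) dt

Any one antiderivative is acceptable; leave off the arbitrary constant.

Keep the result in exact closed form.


The answer is -sin(t)**6.
Step 1. Substitute u = sin(t), turning ∫(-6*sin(t)**5*cos(t)) dt into ∫(-6*u**5) du: now ∫(-6*u**5) du.
Step 2. Evaluate the standard form: now -u**6.
Step 3. Substitute back u = sin(t): now -sin(t)**6.
Answer: -sin(t)**6.


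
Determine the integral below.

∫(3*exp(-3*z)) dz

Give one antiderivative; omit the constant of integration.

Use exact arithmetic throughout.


Answer: -exp(-3*z).


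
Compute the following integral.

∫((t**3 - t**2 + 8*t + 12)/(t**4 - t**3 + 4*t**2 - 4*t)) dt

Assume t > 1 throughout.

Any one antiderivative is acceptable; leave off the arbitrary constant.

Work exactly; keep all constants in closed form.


Answer: -3*log(t) + 4*log(t - 1) - 2*atan(t/2).


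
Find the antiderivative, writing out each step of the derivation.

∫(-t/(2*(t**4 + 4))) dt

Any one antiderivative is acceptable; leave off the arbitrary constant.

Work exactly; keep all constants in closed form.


Step 1. Substitute u = t**2, turning ∫(-t/(2*(t**4 + 4))) dt into ∫(-1/(4*(u**2 + 4))) du: now ∫(-1/(4*(u**2 + 4))) du.
Step 2. Evaluate the standard form: now -atan(u/2)/8.
Step 3. Substitute back u = t**2: now -atan(t**2/2)/8.
Answer: -atan(t**2/2)/8.


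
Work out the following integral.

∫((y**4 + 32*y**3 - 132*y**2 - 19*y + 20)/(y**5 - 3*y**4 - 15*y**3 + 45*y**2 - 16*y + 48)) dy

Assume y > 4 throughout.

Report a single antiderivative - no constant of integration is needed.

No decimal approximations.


Answer: log(y - 4) + 4*log(y - 3) - 4*log(y + 4) + 3*atan(y).


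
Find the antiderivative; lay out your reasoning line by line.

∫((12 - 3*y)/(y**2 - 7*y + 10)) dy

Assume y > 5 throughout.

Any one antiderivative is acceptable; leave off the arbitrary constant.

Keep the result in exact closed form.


Step 1. Decompose ∫((12 - 3*y)/(y**2 - 7*y + 10)) dy by partial fractions, (12 - 3*y)/(y**2 - 7*y + 10) = -2/(y - 2) - 1/(y - 5): now ∫(-1/(y - 5)) dy + ∫(-2/(y - 2)) dy.
Step 2. Evaluate the standard form [assuming y > 5]: now -log(y - 5) + ∫(-2/(y - 2)) dy.
Step 3. Evaluate the standard form [assuming y > 2]: now -log(y - 5) - 2*log(y - 2).
Answer: -log(y - 5) - 2*log(y - 2).


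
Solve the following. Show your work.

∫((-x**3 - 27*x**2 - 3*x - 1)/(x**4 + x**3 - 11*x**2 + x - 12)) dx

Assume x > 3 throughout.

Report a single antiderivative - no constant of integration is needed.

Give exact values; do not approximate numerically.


Step 1. Decompose ∫((-x**3 - 27*x**2 - 3*x - 1)/(x**4 + x**3 - 11*x**2 + x - 12)) dx by partial fractions, (-x**3 - 27*x**2 - 3*x - 1)/(x**4 + x**3 - 11*x**2 + x - 12) = -2/(x**2 + 1) + 3/(x + 4) - 4/(x - 3): now ∫(-4/(x - 3)) dx + ∫(3/(x + 4)) dx + ∫(-2/(x**2 + 1)) dx.
Step 2. Evaluate the standard form [assuming x > 3]: now -4*log(x - 3) + ∫(3/(x + 4)) dx + ∫(-2/(x**2 + 1)) dx.
Step 3. Evaluate the standard form [assuming x > -4]: now -4*log(x - 3) + 3*log(x + 4) + ∫(-2/(x**2 + 1)) dx.
Step 4. Evaluate the standard form: now -4*log(x - 3) + 3*log(x + 4) - 2*atan(x).
Answer: -4*log(x - 3) + 3*log(x + 4) - 2*atan(x).


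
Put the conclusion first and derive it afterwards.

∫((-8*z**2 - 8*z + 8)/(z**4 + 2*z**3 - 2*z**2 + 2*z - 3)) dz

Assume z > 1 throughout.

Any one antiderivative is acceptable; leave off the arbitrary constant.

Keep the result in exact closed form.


The answer is -log(z - 1) + log(z + 3) - 4*atan(z).
Step 1. Decompose ∫((-8*z**2 - 8*z + 8)/(z**4 + 2*z**3 - 2*z**2 + 2*z - 3)) dz by partial fractions, (-8*z**2 - 8*z + 8)/(z**4 + 2*z**3 - 2*z**2 + 2*z - 3) = -4/(z**2 + 1) + 1/(z + 3) - 1/(z - 1): now ∫(-1/(z - 1)) dz + ∫(1/(z + 3)) dz + ∫(-4/(z**2 + 1)) dz.
Step 2. Evaluate the standard form [assuming z > -3]: now log(z + 3) + ∫(-1/(z - 1)) dz + ∫(-4/(z**2 + 1)) dz.
Step 3. Evaluate the standard form [assuming z > 1]: now -log(z - 1) + log(z + 3) + ∫(-4/(z**2 + 1)) dz.
Step 4. Evaluate the standard form: now -log(z - 1) + log(z + 3) - 4*atan(z).
Answer: -log(z - 1) + log(z + 3) - 4*atan(z).


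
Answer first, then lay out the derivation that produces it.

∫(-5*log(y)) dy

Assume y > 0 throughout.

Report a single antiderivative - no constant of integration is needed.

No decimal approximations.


The answer is -5*y*log(y) + 5*y.
Step 1. Integrate ∫(-5*log(y)) dy by parts with u = log(y), dv = (-5) dy, so v = -5*y [assuming y > 0]: now -5*y*log(y) + ∫(5) dy.
Step 2. Evaluate the standard form: now -5*y*log(y) + 5*y.
Answer: -5*y*log(y) + 5*y.


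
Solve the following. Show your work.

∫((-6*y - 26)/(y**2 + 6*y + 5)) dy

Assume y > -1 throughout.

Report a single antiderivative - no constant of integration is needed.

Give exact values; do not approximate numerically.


Step 1. Decompose ∫((-6*y - 26)/(y**2 + 6*y + 5)) dy by partial fractions, (-6*y - 26)/(y**2 + 6*y + 5) = -1/(y + 5) - 5/(y + 1): now ∫(-5/(y + 1)) dy + ∫(-1/(y + 5)) dy.
Step 2. Evaluate the standard form [assuming y > -5]: now -log(y + 5) + ∫(-5/(y + 1)) dy.
Step 3. Evaluate the standard form [assuming y > -1]: now -5*log(y + 1) - log(y + 5).
Answer: -5*log(y + 1) - log(y + 5).


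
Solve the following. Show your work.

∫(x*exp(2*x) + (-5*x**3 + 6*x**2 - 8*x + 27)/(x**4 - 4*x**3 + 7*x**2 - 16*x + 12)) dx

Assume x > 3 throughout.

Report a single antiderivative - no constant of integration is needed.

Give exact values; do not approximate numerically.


Step 1. Rewrite: now ∫(x*exp(2*x)) dx + ∫((-5*x**3 + 6*x**2 - 8*x + 27)/(x**4 - 4*x**3 + 7*x**2 - 16*x + 12)) dx.
Step 2. Decompose ∫((-5*x**3 + 6*x**2 - 8*x + 27)/(x**4 - 4*x**3 + 7*x**2 - 16*x + 12)) dx by partial fractions, (-5*x**3 + 6*x**2 - 8*x + 27)/(x**4 - 4*x**3 + 7*x**2 - 16*x + 12) = -3/(x**2 + 4) - 2/(x - 1) - 3/(x - 3): now ∫(x*exp(2*x)) dx + ∫(-3/(x - 3)) dx + ∫(-2/(x - 1)) dx + ∫(-3/(x**2 + 4)) dx.
Step 3. Evaluate the standard form [assuming x > 3]: now -3*log(x - 3) + ∫(x*exp(2*x)) dx + ∫(-2/(x - 1)) dx + ∫(-3/(x**2 + 4)) dx.
Step 4. Evaluate the standard form [assuming x > 1]: now -3*log(x - 3) - 2*log(x - 1) + ∫(x*exp(2*x)) dx + ∫(-3/(x**2 + 4)) dx.
Step 5. Evaluate the standard form: now -3*log(x - 3) - 2*log(x - 1) - 3*atan(x/2)/2 + ∫(x*exp(2*x)) dx.
Step 6. Integrate ∫(x*exp(2*x)) dx by parts with u = x, dv = (exp(2*x)) dx, so v = exp(2*x)/2: now x*exp(2*x)/2 - 3*log(x - 3) - 2*log(x - 1) - 3*atan(x/2)/2 + ∫(-exp(2*x)/2) dx.
Step 7. Evaluate the standard form: now x*exp(2*x)/2 - exp(2*x)/4 - 3*log(x - 3) - 2*log(x - 1) - 3*atan(x/2)/2.
Answer: x*exp(2*x)/2 - exp(2*x)/4 - 3*log(x - 3) - 2*log(x - 1) - 3*atan(x/2)/2.


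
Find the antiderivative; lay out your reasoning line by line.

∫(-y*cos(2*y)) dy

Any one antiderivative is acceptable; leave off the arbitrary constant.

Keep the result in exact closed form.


Step 1. Integrate ∫(-y*cos(2*y)) dy by parts with u = y, dv = (-cos(2*y)) dy, so v = -sin(2*y)/2: now -y*sin(2*y)/2 + ∫(sin(2*y)/2) dy.
Step 2. Evaluate the standard form: now -y*sin(2*y)/2 - cos(2*y)/4.
Answer: -y*sin(2*y)/2 - cos(2*y)/4.


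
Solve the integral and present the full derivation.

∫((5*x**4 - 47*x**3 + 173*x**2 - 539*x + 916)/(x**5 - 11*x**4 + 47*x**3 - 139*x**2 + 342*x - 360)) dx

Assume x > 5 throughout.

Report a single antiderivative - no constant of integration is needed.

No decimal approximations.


Step 1. Decompose ∫((5*x**4 - 47*x**3 + 173*x**2 - 539*x + 916)/(x**5 - 11*x**4 + 47*x**3 - 139*x**2 + 342*x - 360)) dx by partial fractions, (5*x**4 - 47*x**3 + 173*x**2 - 539*x + 916)/(x**5 - 11*x**4 + 47*x**3 - 139*x**2 + 342*x - 360) = -4/(x**2 + 9) + 3/(x - 2) + 4/(x - 4) - 2/(x - 5): now ∫(-2/(x - 5)) dx + ∫(4/(x - 4)) dx + ∫(3/(x - 2)) dx + ∫(-4/(x**2 + 9)) dx.
Step 2. Evaluate the standard form [assuming x > 2]: now 3*log(x - 2) + ∫(-2/(x - 5)) dx + ∫(4/(x - 4)) dx + ∫(-4/(x**2 + 9)) dx.
Step 3. Evaluate the standard form [assuming x > 4]: now 4*log(x - 4) + 3*log(x - 2) + ∫(-2/(x - 5)) dx + ∫(-4/(x**2 + 9)) dx.
Step 4. Evaluate the standard form [assuming x > 5]: now -2*log(x - 5) + 4*log(x - 4) + 3*log(x - 2) + ∫(-4/(x**2 + 9)) dx.
Step 5. Evaluate the standard form: now -2*log(x - 5) + 4*log(x - 4) + 3*log(x - 2) - 4*atan(x/3)/3.
Answer: -2*log(x - 5) + 4*log(x - 4) + 3*log(x - 2) - 4*atan(x/3)/3.


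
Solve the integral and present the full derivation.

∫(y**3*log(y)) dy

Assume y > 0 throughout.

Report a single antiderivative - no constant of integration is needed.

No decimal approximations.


Step 1. Integrate ∫(y**3*log(y)) dy by parts with u = log(y), dv = (y**3) dy, so v = y**4/4 [assuming y > 0]: now y**4*log(y)/4 + ∫(-y**3/4) dy.
Step 2. Evaluate the standard form: now y**4*log(y)/4 - y**4/16.
Answer: y**4*log(y)/4 - y**4/16.


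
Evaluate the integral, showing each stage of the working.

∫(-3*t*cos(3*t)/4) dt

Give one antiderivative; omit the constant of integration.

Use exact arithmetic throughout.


Step 1. Integrate ∫(-3*t*cos(3*t)/4) dt by parts with u = t, dv = (-3*cos(3*t)/4) dt, so v = -sin(3*t)/4: now -t*sin(3*t)/4 + ∫(sin(3*t)/4) dt.
Step 2. Evaluate the standard form: now -t*sin(3*t)/4 - cos(3*t)/12.
Answer: -t*sin(3*t)/4 - cos(3*t)/12.


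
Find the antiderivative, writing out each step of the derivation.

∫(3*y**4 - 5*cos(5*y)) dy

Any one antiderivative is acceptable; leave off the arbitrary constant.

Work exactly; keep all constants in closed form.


Step 1. Rewrite: now ∫(3*y**4) dy + ∫(-5*cos(5*y)) dy.
Step 2. Evaluate the standard form: now -sin(5*y) + ∫(3*y**4) dy.
Step 3. Evaluate the standard form: now 3*y**5/5 - sin(5*y).
Answer: 3*y**5/5 - sin(5*y).


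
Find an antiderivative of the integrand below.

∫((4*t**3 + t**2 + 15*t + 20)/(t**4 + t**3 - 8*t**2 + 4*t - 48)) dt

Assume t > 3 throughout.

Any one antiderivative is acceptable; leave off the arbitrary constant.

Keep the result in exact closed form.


Answer: 2*log(t - 3) + 2*log(t + 4) - atan(t/2)/2.


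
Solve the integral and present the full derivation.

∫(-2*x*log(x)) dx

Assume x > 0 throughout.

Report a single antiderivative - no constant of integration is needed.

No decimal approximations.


Step 1. Integrate ∫(-2*x*log(x)) dx by parts with u = log(x), dv = (-2*x) dx, so v = -x**2 [assuming x > 0]: now -x**2*log(x) + ∫(x) dx.
Step 2. Evaluate the standard form: now -x**2*log(x) + x**2/2.
Answer: -x**2*log(x) + x**2/2.


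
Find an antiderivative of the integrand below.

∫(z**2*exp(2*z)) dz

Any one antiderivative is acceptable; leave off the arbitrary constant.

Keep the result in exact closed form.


Answer: z**2*exp(2*z)/2 - z*exp(2*z)/2 + exp(2*z)/4.


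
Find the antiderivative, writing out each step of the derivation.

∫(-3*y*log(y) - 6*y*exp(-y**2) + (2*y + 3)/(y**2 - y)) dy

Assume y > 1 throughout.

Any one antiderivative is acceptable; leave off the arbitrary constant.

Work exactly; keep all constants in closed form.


Step 1. Rewrite: now ∫(-6*y*exp(-y**2)) dy + ∫(-3*y*log(y)) dy + ∫((2*y + 3)/(y**2 - y)) dy.
Step 2. Integrate ∫(-3*y*log(y)) dy by parts with u = log(y), dv = (-3*y) dy, so v = -3*y**2/2 [assuming y > 0]: now -3*y**2*log(y)/2 + ∫(3*y/2) dy + ∫(-6*y*exp(-y**2)) dy + ∫((2*y + 3)/(y**2 - y)) dy.
Step 3. Evaluate the standard form: now -3*y**2*log(y)/2 + 3*y**2/4 + ∫(-6*y*exp(-y**2)) dy + ∫((2*y + 3)/(y**2 - y)) dy.
Step 4. Decompose ∫((2*y + 3)/(y**2 - y)) dy by partial fractions, (2*y + 3)/(y**2 - y) = 5/(y - 1) - 3/y: now -3*y**2*log(y)/2 + 3*y**2/4 + ∫(-3/y) dy + ∫(-6*y*exp(-y**2)) dy + ∫(5/(y - 1)) dy.
Step 5. Evaluate the standard form [assuming y > 1]: now -3*y**2*log(y)/2 + 3*y**2/4 + 5*log(y - 1) + ∫(-3/y) dy + ∫(-6*y*exp(-y**2)) dy.
Step 6. Evaluate the standard form [assuming y > 0]: now -3*y**2*log(y)/2 + 3*y**2/4 - 3*log(y) + 5*log(y - 1) + ∫(-6*y*exp(-y**2)) dy.
Step 7. Substitute u = y**2, turning ∫(-6*y*exp(-y**2)) dy into ∫(-3*exp(-u)) du: now -3*y**2*log(y)/2 + 3*y**2/4 - 3*log(y) + 5*log(y - 1) + ∫(-3*exp(-u)) du.
Step 8. Evaluate the standard form: now -3*y**2*log(y)/2 + 3*y**2/4 - 3*log(y) + 5*log(y - 1) + 3*exp(-u).
Step 9. Substitute back u = y**2: now -3*y**2*log(y)/2 + 3*y**2/4 - 3*log(y) + 5*log(y - 1) + 3*exp(-y**2).
Answer: -3*y**2*log(y)/2 + 3*y**2/4 - 3*log(y) + 5*log(y - 1) + 3*exp(-y**2).


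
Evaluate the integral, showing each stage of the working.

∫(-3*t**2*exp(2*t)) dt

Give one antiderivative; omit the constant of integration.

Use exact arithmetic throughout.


Step 1. Integrate ∫(-3*t**2*exp(2*t)) dt by parts with u = t**2, dv = (-3*exp(2*t)) dt, so v = -3*exp(2*t)/2: now -3*t**2*exp(2*t)/2 + ∫(3*t*exp(2*t)) dt.
Step 2. Integrate ∫(3*t*exp(2*t)) dt by parts with u = t, dv = (3*exp(2*t)) dt, so v = 3*exp(2*t)/2: now -3*t**2*exp(2*t)/2 + 3*t*exp(2*t)/2 + ∫(-3*exp(2*t)/2) dt.
Step 3. Evaluate the standard form: now -3*t**2*exp(2*t)/2 + 3*t*exp(2*t)/2 - 3*exp(2*t)/4.
Answer: -3*t**2*exp(2*t)/2 + 3*t*exp(2*t)/2 - 3*exp(2*t)/4.


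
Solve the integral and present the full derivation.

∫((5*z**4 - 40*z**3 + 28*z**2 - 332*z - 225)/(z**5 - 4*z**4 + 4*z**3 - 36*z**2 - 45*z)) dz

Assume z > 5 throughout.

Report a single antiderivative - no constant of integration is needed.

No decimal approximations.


Step 1. Decompose ∫((5*z**4 - 40*z**3 + 28*z**2 - 332*z - 225)/(z**5 - 4*z**4 + 4*z**3 - 36*z**2 - 45*z)) dz by partial fractions, (5*z**4 - 40*z**3 + 28*z**2 - 332*z - 225)/(z**5 - 4*z**4 + 4*z**3 - 36*z**2 - 45*z) = -2/(z**2 + 9) + 3/(z + 1) - 3/(z - 5) + 5/z: now ∫(5/z) dz + ∫(-3/(z - 5)) dz + ∫(3/(z + 1)) dz + ∫(-2/(z**2 + 9)) dz.
Step 2. Evaluate the standard form [assuming z > -1]: now 3*log(z + 1) + ∫(5/z) dz + ∫(-3/(z - 5)) dz + ∫(-2/(z**2 + 9)) dz.
Step 3. Evaluate the standard form [assuming z > 0]: now 5*log(z) + 3*log(z + 1) + ∫(-3/(z - 5)) dz + ∫(-2/(z**2 + 9)) dz.
Step 4. Evaluate the standard form [assuming z > 5]: now 5*log(z) - 3*log(z - 5) + 3*log(z + 1) + ∫(-2/(z**2 + 9)) dz.
Step 5. Evaluate the standard form: now 5*log(z) - 3*log(z - 5) + 3*log(z + 1) - 2*atan(z/3)/3.
Answer: 5*log(z) - 3*log(z - 5) + 3*log(z + 1) - 2*atan(z/3)/3.


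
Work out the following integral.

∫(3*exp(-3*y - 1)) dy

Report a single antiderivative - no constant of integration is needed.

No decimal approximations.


Answer: -exp(-3*y - 1).


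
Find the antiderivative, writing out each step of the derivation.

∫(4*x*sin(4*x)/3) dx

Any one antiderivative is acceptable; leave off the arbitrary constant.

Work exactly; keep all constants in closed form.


Step 1. Integrate ∫(4*x*sin(4*x)/3) dx by parts with u = x, dv = (4*sin(4*x)/3) dx, so v = -cos(4*x)/3: now -x*cos(4*x)/3 + ∫(cos(4*x)/3) dx.
Step 2. Evaluate the standard form: now -x*cos(4*x)/3 + sin(4*x)/12.
Answer: -x*cos(4*x)/3 + sin(4*x)/12.


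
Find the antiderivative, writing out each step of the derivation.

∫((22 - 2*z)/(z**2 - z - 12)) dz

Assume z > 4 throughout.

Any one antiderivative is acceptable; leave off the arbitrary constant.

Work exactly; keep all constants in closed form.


Step 1. Decompose ∫((22 - 2*z)/(z**2 - z - 12)) dz by partial fractions, (22 - 2*z)/(z**2 - z - 12) = -4/(z + 3) + 2/(z - 4): now ∫(2/(z - 4)) dz + ∫(-4/(z + 3)) dz.
Step 2. Evaluate the standard form [assuming z > -3]: now -4*log(z + 3) + ∫(2/(z - 4)) dz.
Step 3. Evaluate the standard form [assuming z > 4]: now 2*log(z - 4) - 4*log(z + 3).
Answer: 2*log(z - 4) - 4*log(z + 3).


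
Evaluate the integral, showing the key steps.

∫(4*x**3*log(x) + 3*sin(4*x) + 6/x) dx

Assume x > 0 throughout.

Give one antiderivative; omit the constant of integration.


Step 1. Rewrite: now ∫(6/x) dx + ∫(4*x**3*log(x)) dx + ∫(3*sin(4*x)) dx.
Step 2. Evaluate the standard form: now -3*cos(4*x)/4 + ∫(6/x) dx + ∫(4*x**3*log(x)) dx.
Step 3. Evaluate the standard form [assuming x > 0]: now 6*log(x) - 3*cos(4*x)/4 + ∫(4*x**3*log(x)) dx.
Step 4. Integrate ∫(4*x**3*log(x)) dx by parts with u = log(x), dv = (4*x**3) dx, so v = x**4 [assuming x > 0]: now x**4*log(x) + 6*log(x) - 3*cos(4*x)/4 + ∫(-x**3) dx.
Step 5. Evaluate the standard form: now x**4*log(x) - x**4/4 + 6*log(x) - 3*cos(4*x)/4.
Answer: x**4*log(x) - x**4/4 + 6*log(x) - 3*cos(4*x)/4.


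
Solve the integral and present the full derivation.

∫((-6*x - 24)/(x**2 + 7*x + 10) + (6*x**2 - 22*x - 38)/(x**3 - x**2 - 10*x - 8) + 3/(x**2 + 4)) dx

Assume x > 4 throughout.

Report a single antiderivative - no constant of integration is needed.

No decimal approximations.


Step 1. Rewrite: now ∫((-6*x - 24)/(x**2 + 7*x + 10)) dx + ∫((6*x**2 - 22*x - 38)/(x**3 - x**2 - 10*x - 8)) dx + ∫(3/(x**2 + 4)) dx.
Step 2. Evaluate the standard form: now 3*atan(x/2)/2 + ∫((-6*x - 24)/(x**2 + 7*x + 10)) dx + ∫((6*x**2 - 22*x - 38)/(x**3 - x**2 - 10*x - 8)) dx.
Step 3. Decompose ∫((6*x**2 - 22*x - 38)/(x**3 - x**2 - 10*x - 8)) dx by partial fractions, (6*x**2 - 22*x - 38)/(x**3 - x**2 - 10*x - 8) = 5/(x + 2) + 2/(x + 1) - 1/(x - 4): now 3*atan(x/2)/2 + ∫((-6*x - 24)/(x**2 + 7*x + 10)) dx + ∫(-1/(x - 4)) dx + ∫(2/(x + 1)) dx + ∫(5/(x + 2)) dx.
Step 4. Evaluate the standard form [assuming x > 4]: now -log(x - 4) + 3*atan(x/2)/2 + ∫((-6*x - 24)/(x**2 + 7*x + 10)) dx + ∫(2/(x + 1)) dx + ∫(5/(x + 2)) dx.
Step 5. Evaluate the standard form [assuming x > -2]: now -log(x - 4) + 5*log(x + 2) + 3*atan(x/2)/2 + ∫((-6*x - 24)/(x**2 + 7*x + 10)) dx + ∫(2/(x + 1)) dx.
Step 6. Evaluate the standard form [assuming x > -1]: now -log(x - 4) + 2*log(x + 1) + 5*log(x + 2) + 3*atan(x/2)/2 + ∫((-6*x - 24)/(x**2 + 7*x + 10)) dx.
Step 7. Decompose ∫((-6*x - 24)/(x**2 + 7*x + 10)) dx by partial fractions, (-6*x - 24)/(x**2 + 7*x + 10) = -2/(x + 5) - 4/(x + 2): now -log(x - 4) + 2*log(x + 1) + 5*log(x + 2) + 3*atan(x/2)/2 + ∫(-4/(x + 2)) dx + ∫(-2/(x + 5)) dx.
Step 8. Evaluate the standard form [assuming x > -5]: now -log(x - 4) + 2*log(x + 1) + 5*log(x + 2) - 2*log(x + 5) + 3*atan(x/2)/2 + ∫(-4/(x + 2)) dx.
Step 9. Evaluate the standard form [assuming x > -2]: now -log(x - 4) + 2*log(x + 1) + log(x + 2) - 2*log(x + 5) + 3*atan(x/2)/2.
Answer: -log(x - 4) + 2*log(x + 1) + log(x + 2) - 2*log(x + 5) + 3*atan(x/2)/2.
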